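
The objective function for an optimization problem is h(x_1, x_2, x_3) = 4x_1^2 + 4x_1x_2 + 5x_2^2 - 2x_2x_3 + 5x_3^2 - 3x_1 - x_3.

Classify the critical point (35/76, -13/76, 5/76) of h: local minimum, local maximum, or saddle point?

local minimum

The Hessian is constant: H = [[8, 4, 0], [4, 10, -2], [0, -2, 10]].
Leading principal minors: Δ₁ = 8, Δ₂ = 64, Δ₃ = 608.
All leading minors are positive, so H is positive definite: a local minimum.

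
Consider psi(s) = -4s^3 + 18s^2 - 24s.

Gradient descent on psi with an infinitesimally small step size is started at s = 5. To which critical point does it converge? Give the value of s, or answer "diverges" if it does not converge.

psi'(s) = -12(s - 2)(s - 1), so psi'(5) = -144.
Gradient descent moves in the -psi' direction, i.e. s is increasing.
There is no critical point above s=5, and psi' keeps the same sign, so the iterate runs off to +∞.

diverges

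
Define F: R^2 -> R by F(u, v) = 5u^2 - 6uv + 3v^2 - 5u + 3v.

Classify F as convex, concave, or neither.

F is quadratic, so its Hessian is the constant matrix H = [[10, -6], [-6, 6]].
det(H) = 24, tr(H) = 16.
det(H) > 0 and tr(H) > 0, so H is positive definite everywhere: convex.

convex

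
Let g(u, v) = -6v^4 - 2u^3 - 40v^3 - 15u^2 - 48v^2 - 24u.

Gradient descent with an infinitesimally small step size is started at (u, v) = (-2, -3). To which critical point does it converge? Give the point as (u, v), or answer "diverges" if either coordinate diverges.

g is separable, so gradient descent decouples: u follows -∂g/∂u, v follows -∂g/∂v.
∂g/∂u = -6(u + 1)(u + 4); at u=-2 this is 12, so u decreases.
∂g/∂v = -24v(v + 1)(v + 4); at v=-3 this is -144, so v increases.
u converges to its nearest critical value -4 (a local min of the u-part); v converges to -1. The iterate converges to (-4, -1).

(-4, -1)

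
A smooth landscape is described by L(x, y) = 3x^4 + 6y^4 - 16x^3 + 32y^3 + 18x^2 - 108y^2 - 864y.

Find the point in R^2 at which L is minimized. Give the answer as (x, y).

L(x,y) separates as P(x) + Q(y), so its minimum is min P + min Q.
P'(x) = 12x(x - 3)(x - 1) vanishes at x ∈ {0, 1, 3}; Q'(y) = 24(y - 3)(y + 3)(y + 4) vanishes at y ∈ {-4, -3, 3}.
Local minima of P (where P''>0): P(0)=0, P(3)=-27. Local minima of Q: Q(-4)=1216, Q(3)=-2214.
So the global minimum of L is P(3) + Q(3) = -27 − 2214 = -2241, attained at (3, 3).

(3, 3)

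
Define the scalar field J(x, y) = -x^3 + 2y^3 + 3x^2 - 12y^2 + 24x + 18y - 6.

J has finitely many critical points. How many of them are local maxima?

1

J separates as a function of x plus a function of y, so ∇J=0 decouples.
∂J/∂x = -3(x - 4)(x + 2) = 0 at x ∈ {-2, 4}; ∂J/∂y = 6(y - 3)(y - 1) = 0 at y ∈ {1, 3}.
The Hessian is diagonal: diag(J_xx, J_yy). Second derivatives: J_xx(-2)=18, J_xx(4)=-18; J_yy(1)=-12, J_yy(3)=12.
Local maxima occur where both diagonal entries negative: (4, 1). Count: 1.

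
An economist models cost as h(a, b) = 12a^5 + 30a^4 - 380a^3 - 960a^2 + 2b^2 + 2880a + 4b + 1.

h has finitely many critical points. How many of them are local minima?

h separates as a function of a plus a function of b, so ∇h=0 decouples.
∂h/∂a = 60(a - 4)(a - 1)(a + 3)(a + 4) = 0 at a ∈ {-4, -3, 1, 4}; ∂h/∂b = 4(b + 1) = 0 at b ∈ {-1}.
The Hessian is diagonal: diag(h_aa, h_bb). Second derivatives: h_aa(-4)=-2400, h_aa(-3)=1680, h_aa(1)=-3600, h_aa(4)=10080; h_bb(-1)=4.
Local minima occur where both diagonal entries positive: (-3, -1), (4, -1). Count: 2.

2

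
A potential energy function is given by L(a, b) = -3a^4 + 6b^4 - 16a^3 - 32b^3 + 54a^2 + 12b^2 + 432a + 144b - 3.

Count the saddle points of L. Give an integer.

L separates as a function of a plus a function of b, so ∇L=0 decouples.
∂L/∂a = -12(a - 3)(a + 3)(a + 4) = 0 at a ∈ {-4, -3, 3}; ∂L/∂b = 24(b - 3)(b - 2)(b + 1) = 0 at b ∈ {-1, 2, 3}.
The Hessian is diagonal: diag(L_aa, L_bb). Second derivatives: L_aa(-4)=-84, L_aa(-3)=72, L_aa(3)=-504; L_bb(-1)=288, L_bb(2)=-72, L_bb(3)=96.
Saddle points occur where the two diagonal entries have opposite signs: (-4, -1), (-4, 3), (-3, 2), (3, -1), (3, 3). Count: 5.

5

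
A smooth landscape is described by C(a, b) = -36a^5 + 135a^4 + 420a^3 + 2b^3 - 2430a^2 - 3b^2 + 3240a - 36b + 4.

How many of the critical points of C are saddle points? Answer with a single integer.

4

C separates as a function of a plus a function of b, so ∇C=0 decouples.
∂C/∂a = -180(a - 3)(a - 2)(a - 1)(a + 3) = 0 at a ∈ {-3, 1, 2, 3}; ∂C/∂b = 6(b - 3)(b + 2) = 0 at b ∈ {-2, 3}.
The Hessian is diagonal: diag(C_aa, C_bb). Second derivatives: C_aa(-3)=21600, C_aa(1)=-1440, C_aa(2)=900, C_aa(3)=-2160; C_bb(-2)=-30, C_bb(3)=30.
Saddle points occur where the two diagonal entries have opposite signs: (-3, -2), (1, 3), (2, -2), (3, 3). Count: 4.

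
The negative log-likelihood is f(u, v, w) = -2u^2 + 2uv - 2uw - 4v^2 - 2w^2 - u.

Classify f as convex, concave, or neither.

concave

f is quadratic, so its Hessian is the constant matrix H = [[-4, 2, -2], [2, -8, 0], [-2, 0, -4]].
Leading principal minors: -4, 28, -80.
Signs alternate −, +, − ⇒ H ≺ 0 ⇒ concave.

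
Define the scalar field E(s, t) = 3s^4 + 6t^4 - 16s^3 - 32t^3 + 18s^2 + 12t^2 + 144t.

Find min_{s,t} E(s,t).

E(s,t) separates as P(s) + Q(t), so its minimum is min P + min Q.
P'(s) = 12s(s - 3)(s - 1) vanishes at s ∈ {0, 1, 3}; Q'(t) = 24(t - 3)(t - 2)(t + 1) vanishes at t ∈ {-1, 2, 3}.
Local minima of P (where P''>0): P(0)=0, P(3)=-27. Local minima of Q: Q(-1)=-94, Q(3)=162.
So the global minimum of E is P(3) + Q(-1) = -27 − 94 = -121, attained at (3, -1).

-121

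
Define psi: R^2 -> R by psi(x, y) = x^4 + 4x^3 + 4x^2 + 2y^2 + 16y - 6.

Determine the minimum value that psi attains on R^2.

psi(x,y) separates as P(x) + Q(y) − 6, so its minimum is min P + min Q − 6.
P'(x) = 4x(x + 1)(x + 2) vanishes at x ∈ {-2, -1, 0}; Q'(y) = 4y + 16 vanishes at y ∈ {-4}.
Local minima of P (where P''>0): P(-2)=0, P(0)=0. Local minima of Q: Q(-4)=-32.
So the global minimum of psi is P(-2) + Q(-4) − 6 = 0 − 32 − 6 = -38, attained at (-2, -4).

-38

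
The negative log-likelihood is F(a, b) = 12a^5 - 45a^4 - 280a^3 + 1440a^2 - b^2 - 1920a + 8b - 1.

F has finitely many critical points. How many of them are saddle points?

F separates as a function of a plus a function of b, so ∇F=0 decouples.
∂F/∂a = 60(a - 4)(a - 2)(a - 1)(a + 4) = 0 at a ∈ {-4, 1, 2, 4}; ∂F/∂b = -2(b - 4) = 0 at b ∈ {4}.
The Hessian is diagonal: diag(F_aa, F_bb). Second derivatives: F_aa(-4)=-14400, F_aa(1)=900, F_aa(2)=-720, F_aa(4)=2880; F_bb(4)=-2.
Saddle points occur where the two diagonal entries have opposite signs: (1, 4), (4, 4). Count: 2.

2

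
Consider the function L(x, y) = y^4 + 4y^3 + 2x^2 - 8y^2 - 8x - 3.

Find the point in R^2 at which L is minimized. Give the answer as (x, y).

(2, -4)

L(x,y) separates as P(x) + Q(y) − 3, so its minimum is min P + min Q − 3.
P'(x) = 4x - 8 vanishes at x ∈ {2}; Q'(y) = 4y(y - 1)(y + 4) vanishes at y ∈ {-4, 0, 1}.
Local minima of P (where P''>0): P(2)=-8. Local minima of Q: Q(-4)=-128, Q(1)=-3.
So the global minimum of L is P(2) + Q(-4) − 3 = -8 − 128 − 3 = -139, attained at (2, -4).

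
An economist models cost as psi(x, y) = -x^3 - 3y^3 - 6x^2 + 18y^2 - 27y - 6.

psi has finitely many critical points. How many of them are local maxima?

psi separates as a function of x plus a function of y, so ∇psi=0 decouples.
∂psi/∂x = -3x(x + 4) = 0 at x ∈ {-4, 0}; ∂psi/∂y = -9(y - 3)(y - 1) = 0 at y ∈ {1, 3}.
The Hessian is diagonal: diag(psi_xx, psi_yy). Second derivatives: psi_xx(-4)=12, psi_xx(0)=-12; psi_yy(1)=18, psi_yy(3)=-18.
Local maxima occur where both diagonal entries negative: (0, 3). Count: 1.

1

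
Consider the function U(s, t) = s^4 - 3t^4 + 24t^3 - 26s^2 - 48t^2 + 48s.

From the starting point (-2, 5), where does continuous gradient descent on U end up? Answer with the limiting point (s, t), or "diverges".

diverges

U is separable, so gradient descent decouples: s follows -∂U/∂s, t follows -∂U/∂t.
∂U/∂s = 4(s - 3)(s - 1)(s + 4); at s=-2 this is 120, so s decreases.
∂U/∂t = -12t(t - 4)(t - 2); at t=5 this is -180, so t increases.
The t-coordinate has no critical point in that direction and runs off to infinity.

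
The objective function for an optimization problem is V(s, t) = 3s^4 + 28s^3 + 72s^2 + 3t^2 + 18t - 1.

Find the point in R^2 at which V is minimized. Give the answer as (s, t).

V(s,t) separates as P(s) + Q(t) − 1, so its minimum is min P + min Q − 1.
P'(s) = 12s(s + 3)(s + 4) vanishes at s ∈ {-4, -3, 0}; Q'(t) = 6(t + 3) vanishes at t ∈ {-3}.
Local minima of P (where P''>0): P(-4)=128, P(0)=0. Local minima of Q: Q(-3)=-27.
So the global minimum of V is P(0) + Q(-3) − 1 = 0 − 27 − 1 = -28, attained at (0, -3).

(0, -3)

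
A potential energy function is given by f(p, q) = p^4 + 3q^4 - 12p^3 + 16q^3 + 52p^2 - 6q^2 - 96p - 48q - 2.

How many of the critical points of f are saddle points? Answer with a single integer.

4

f separates as a function of p plus a function of q, so ∇f=0 decouples.
∂f/∂p = 4(p - 4)(p - 3)(p - 2) = 0 at p ∈ {2, 3, 4}; ∂f/∂q = 12(q - 1)(q + 1)(q + 4) = 0 at q ∈ {-4, -1, 1}.
The Hessian is diagonal: diag(f_pp, f_qq). Second derivatives: f_pp(2)=8, f_pp(3)=-4, f_pp(4)=8; f_qq(-4)=180, f_qq(-1)=-72, f_qq(1)=120.
Saddle points occur where the two diagonal entries have opposite signs: (2, -1), (3, -4), (3, 1), (4, -1). Count: 4.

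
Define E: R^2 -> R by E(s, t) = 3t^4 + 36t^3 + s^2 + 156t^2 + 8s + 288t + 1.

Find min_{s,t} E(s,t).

E(s,t) separates as P(s) + Q(t) + 1, so its minimum is min P + min Q + 1.
P'(s) = 2s + 8 vanishes at s ∈ {-4}; Q'(t) = 12(t + 2)(t + 3)(t + 4) vanishes at t ∈ {-4, -3, -2}.
Local minima of P (where P''>0): P(-4)=-16. Local minima of Q: Q(-4)=-192, Q(-2)=-192.
So the global minimum of E is P(-4) + Q(-4) + 1 = -16 − 192 + 1 = -207, attained at (-4, -4).

-207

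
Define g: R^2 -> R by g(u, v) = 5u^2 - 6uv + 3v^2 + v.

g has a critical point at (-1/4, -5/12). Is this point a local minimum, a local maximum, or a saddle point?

The Hessian of g is constant: H = [[10, -6], [-6, 6]].
det(H) = 10·6 − (-6)² = 24.
det(H) > 0 and tr(H) = 16 > 0, so H is positive definite and the point is a local minimum.

local minimum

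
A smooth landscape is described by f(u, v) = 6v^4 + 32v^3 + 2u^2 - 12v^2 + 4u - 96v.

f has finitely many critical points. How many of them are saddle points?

f separates as a function of u plus a function of v, so ∇f=0 decouples.
∂f/∂u = 4(u + 1) = 0 at u ∈ {-1}; ∂f/∂v = 24(v - 1)(v + 1)(v + 4) = 0 at v ∈ {-4, -1, 1}.
The Hessian is diagonal: diag(f_uu, f_vv). Second derivatives: f_uu(-1)=4; f_vv(-4)=360, f_vv(-1)=-144, f_vv(1)=240.
Saddle points occur where the two diagonal entries have opposite signs: (-1, -1). Count: 1.

1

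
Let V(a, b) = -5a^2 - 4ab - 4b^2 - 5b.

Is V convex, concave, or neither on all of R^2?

V is quadratic, so its Hessian is the constant matrix H = [[-10, -4], [-4, -8]].
det(H) = 64, tr(H) = -18.
det(H) > 0 and tr(H) < 0, so H is negative definite everywhere: concave.

concave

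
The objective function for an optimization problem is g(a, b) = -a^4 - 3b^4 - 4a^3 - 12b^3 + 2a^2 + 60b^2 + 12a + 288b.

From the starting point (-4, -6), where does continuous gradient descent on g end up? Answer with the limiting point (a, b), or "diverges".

diverges

g is separable, so gradient descent decouples: a follows -∂g/∂a, b follows -∂g/∂b.
∂g/∂a = -4(a - 1)(a + 1)(a + 3); at a=-4 this is 60, so a decreases.
∂g/∂b = -12(b - 3)(b + 2)(b + 4); at b=-6 this is 864, so b decreases.
The a-coordinate has no critical point in that direction and runs off to infinity.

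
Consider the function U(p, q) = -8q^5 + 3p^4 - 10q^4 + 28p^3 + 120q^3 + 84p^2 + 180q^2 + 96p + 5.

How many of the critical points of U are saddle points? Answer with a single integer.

U separates as a function of p plus a function of q, so ∇U=0 decouples.
∂U/∂p = 12(p + 1)(p + 2)(p + 4) = 0 at p ∈ {-4, -2, -1}; ∂U/∂q = -40q(q - 3)(q + 1)(q + 3) = 0 at q ∈ {-3, -1, 0, 3}.
The Hessian is diagonal: diag(U_pp, U_qq). Second derivatives: U_pp(-4)=72, U_pp(-2)=-24, U_pp(-1)=36; U_qq(-3)=1440, U_qq(-1)=-320, U_qq(0)=360, U_qq(3)=-2880.
Saddle points occur where the two diagonal entries have opposite signs: (-4, -1), (-4, 3), (-2, -3), (-2, 0), (-1, -1), (-1, 3). Count: 6.

6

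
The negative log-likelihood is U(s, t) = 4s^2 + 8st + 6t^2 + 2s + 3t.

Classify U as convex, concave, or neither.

convex

U is quadratic, so its Hessian is the constant matrix H = [[8, 8], [8, 12]].
det(H) = 32, tr(H) = 20.
det(H) > 0 and tr(H) > 0, so H is positive definite everywhere: convex.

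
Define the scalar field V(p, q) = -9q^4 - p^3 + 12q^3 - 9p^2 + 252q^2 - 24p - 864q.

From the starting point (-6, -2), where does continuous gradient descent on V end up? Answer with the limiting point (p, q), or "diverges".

(-4, 2)

V is separable, so gradient descent decouples: p follows -∂V/∂p, q follows -∂V/∂q.
∂V/∂p = -3(p + 2)(p + 4); at p=-6 this is -24, so p increases.
∂V/∂q = -36(q - 3)(q - 2)(q + 4); at q=-2 this is -1440, so q increases.
p converges to its nearest critical value -4 (a local min of the p-part); q converges to 2. The iterate converges to (-4, 2).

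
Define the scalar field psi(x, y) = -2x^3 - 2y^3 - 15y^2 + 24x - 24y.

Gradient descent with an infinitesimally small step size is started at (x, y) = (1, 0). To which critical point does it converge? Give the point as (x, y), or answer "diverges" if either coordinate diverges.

psi is separable, so gradient descent decouples: x follows -∂psi/∂x, y follows -∂psi/∂y.
∂psi/∂x = -6(x - 2)(x + 2); at x=1 this is 18, so x decreases.
∂psi/∂y = -6(y + 1)(y + 4); at y=0 this is -24, so y increases.
The y-coordinate has no critical point in that direction and runs off to infinity.

diverges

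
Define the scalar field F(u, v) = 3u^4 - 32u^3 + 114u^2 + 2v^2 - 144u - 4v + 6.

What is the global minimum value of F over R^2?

-55

F(u,v) separates as P(u) + Q(v) + 6, so its minimum is min P + min Q + 6.
P'(u) = 12(u - 4)(u - 3)(u - 1) vanishes at u ∈ {1, 3, 4}; Q'(v) = 4v - 4 vanishes at v ∈ {1}.
Local minima of P (where P''>0): P(1)=-59, P(4)=-32. Local minima of Q: Q(1)=-2.
So the global minimum of F is P(1) + Q(1) + 6 = -59 − 2 + 6 = -55, attained at (1, 1).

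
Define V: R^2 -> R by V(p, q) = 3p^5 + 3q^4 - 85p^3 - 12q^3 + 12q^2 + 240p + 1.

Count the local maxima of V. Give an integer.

V separates as a function of p plus a function of q, so ∇V=0 decouples.
∂V/∂p = 15(p - 4)(p - 1)(p + 1)(p + 4) = 0 at p ∈ {-4, -1, 1, 4}; ∂V/∂q = 12q(q - 2)(q - 1) = 0 at q ∈ {0, 1, 2}.
The Hessian is diagonal: diag(V_pp, V_qq). Second derivatives: V_pp(-4)=-1800, V_pp(-1)=450, V_pp(1)=-450, V_pp(4)=1800; V_qq(0)=24, V_qq(1)=-12, V_qq(2)=24.
Local maxima occur where both diagonal entries negative: (-4, 1), (1, 1). Count: 2.

2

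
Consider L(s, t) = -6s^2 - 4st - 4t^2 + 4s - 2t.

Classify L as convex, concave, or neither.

L is quadratic, so its Hessian is the constant matrix H = [[-12, -4], [-4, -8]].
det(H) = 80, tr(H) = -20.
det(H) > 0 and tr(H) < 0, so H is negative definite everywhere: concave.

concave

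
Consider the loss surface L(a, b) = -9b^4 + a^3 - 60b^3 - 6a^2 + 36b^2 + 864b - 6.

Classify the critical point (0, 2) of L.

The mixed partial ∂²L/∂a∂b is 0, so the Hessian at any point is diag(L_aa, L_bb) = diag(6(a - 2), 36(-3b^2 - 10b + 2)).
At (0, 2): H = diag(-12, -1080).
Both eigenvalues are negative, so H is negative definite: a local maximum.

local maximum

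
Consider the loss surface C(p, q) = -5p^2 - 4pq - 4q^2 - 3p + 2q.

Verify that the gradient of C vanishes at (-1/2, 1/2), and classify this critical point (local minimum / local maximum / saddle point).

∇C = (-10p - 4q - 3, -4p - 8q + 2); substituting (-1/2, 1/2) gives ∇C = (0, 0), so (-1/2, 1/2) is indeed a critical point.
The Hessian of C is constant: H = [[-10, -4], [-4, -8]].
det(H) = (-10)·(-8) − (-4)² = 64.
det(H) > 0 and tr(H) = -18 < 0, so H is negative definite and the point is a local maximum.

local maximum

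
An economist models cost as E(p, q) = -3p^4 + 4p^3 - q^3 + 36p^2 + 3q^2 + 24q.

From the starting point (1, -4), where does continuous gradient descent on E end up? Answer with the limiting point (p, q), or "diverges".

E is separable, so gradient descent decouples: p follows -∂E/∂p, q follows -∂E/∂q.
∂E/∂p = -12p(p - 3)(p + 2); at p=1 this is 72, so p decreases.
∂E/∂q = -3(q - 4)(q + 2); at q=-4 this is -48, so q increases.
p converges to its nearest critical value 0 (a local min of the p-part); q converges to -2. The iterate converges to (0, -2).

(0, -2)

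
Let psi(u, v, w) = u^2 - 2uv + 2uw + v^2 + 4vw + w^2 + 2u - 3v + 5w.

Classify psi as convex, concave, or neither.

psi is quadratic, so its Hessian is the constant matrix H = [[2, -2, 2], [-2, 2, 4], [2, 4, 2]].
Leading principal minors: 2, 0, -72.
Neither pattern holds ⇒ H is indefinite ⇒ neither convex nor concave.

neither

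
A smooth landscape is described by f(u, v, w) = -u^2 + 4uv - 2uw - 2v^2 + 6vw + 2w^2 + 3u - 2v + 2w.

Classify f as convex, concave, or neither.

neither

f is quadratic, so its Hessian is the constant matrix H = [[-2, 4, -2], [4, -4, 6], [-2, 6, 4]].
Leading principal minors: -2, -8, -40.
Neither pattern holds ⇒ H is indefinite ⇒ neither convex nor concave.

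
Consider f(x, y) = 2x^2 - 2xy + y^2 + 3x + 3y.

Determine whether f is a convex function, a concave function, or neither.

convex

f is quadratic, so its Hessian is the constant matrix H = [[4, -2], [-2, 2]].
det(H) = 4, tr(H) = 6.
det(H) > 0 and tr(H) > 0, so H is positive definite everywhere: convex.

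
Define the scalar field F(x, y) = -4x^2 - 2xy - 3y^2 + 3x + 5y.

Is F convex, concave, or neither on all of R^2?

F is quadratic, so its Hessian is the constant matrix H = [[-8, -2], [-2, -6]].
det(H) = 44, tr(H) = -14.
det(H) > 0 and tr(H) < 0, so H is negative definite everywhere: concave.

concave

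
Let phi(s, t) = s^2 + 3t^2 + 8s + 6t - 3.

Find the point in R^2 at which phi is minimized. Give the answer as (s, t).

(-4, -1)

phi(s,t) separates as P(s) + Q(t) − 3, so its minimum is min P + min Q − 3.
P'(s) = 2s + 8 vanishes at s ∈ {-4}; Q'(t) = 6(t + 1) vanishes at t ∈ {-1}.
Local minima of P (where P''>0): P(-4)=-16. Local minima of Q: Q(-1)=-3.
So the global minimum of phi is P(-4) + Q(-1) − 3 = -16 − 3 − 3 = -22, attained at (-4, -1).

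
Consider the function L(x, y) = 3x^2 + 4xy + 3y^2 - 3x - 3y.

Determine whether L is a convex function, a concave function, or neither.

convex

L is quadratic, so its Hessian is the constant matrix H = [[6, 4], [4, 6]].
det(H) = 20, tr(H) = 12.
det(H) > 0 and tr(H) > 0, so H is positive definite everywhere: convex.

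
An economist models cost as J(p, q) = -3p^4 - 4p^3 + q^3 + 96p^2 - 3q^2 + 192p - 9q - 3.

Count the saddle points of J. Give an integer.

3

J separates as a function of p plus a function of q, so ∇J=0 decouples.
∂J/∂p = -12(p - 4)(p + 1)(p + 4) = 0 at p ∈ {-4, -1, 4}; ∂J/∂q = 3(q - 3)(q + 1) = 0 at q ∈ {-1, 3}.
The Hessian is diagonal: diag(J_pp, J_qq). Second derivatives: J_pp(-4)=-288, J_pp(-1)=180, J_pp(4)=-480; J_qq(-1)=-12, J_qq(3)=12.
Saddle points occur where the two diagonal entries have opposite signs: (-4, 3), (-1, -1), (4, 3). Count: 3.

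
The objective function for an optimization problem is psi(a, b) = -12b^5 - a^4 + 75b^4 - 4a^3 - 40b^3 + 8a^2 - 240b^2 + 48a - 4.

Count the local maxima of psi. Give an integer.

psi separates as a function of a plus a function of b, so ∇psi=0 decouples.
∂psi/∂a = -4(a - 2)(a + 2)(a + 3) = 0 at a ∈ {-3, -2, 2}; ∂psi/∂b = -60b(b - 4)(b - 2)(b + 1) = 0 at b ∈ {-1, 0, 2, 4}.
The Hessian is diagonal: diag(psi_aa, psi_bb). Second derivatives: psi_aa(-3)=-20, psi_aa(-2)=16, psi_aa(2)=-80; psi_bb(-1)=900, psi_bb(0)=-480, psi_bb(2)=720, psi_bb(4)=-2400.
Local maxima occur where both diagonal entries negative: (-3, 0), (-3, 4), (2, 0), (2, 4). Count: 4.

4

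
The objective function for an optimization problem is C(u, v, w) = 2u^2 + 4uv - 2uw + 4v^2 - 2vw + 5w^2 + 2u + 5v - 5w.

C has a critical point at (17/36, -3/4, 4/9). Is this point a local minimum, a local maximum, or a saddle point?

The Hessian is constant: H = [[4, 4, -2], [4, 8, -2], [-2, -2, 10]].
Leading principal minors: Δ₁ = 4, Δ₂ = 16, Δ₃ = 144.
All leading minors are positive, so H is positive definite: a local minimum.

local minimum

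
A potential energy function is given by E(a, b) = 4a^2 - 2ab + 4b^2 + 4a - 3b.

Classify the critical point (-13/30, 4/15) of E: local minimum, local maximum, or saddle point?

local minimum

The Hessian of E is constant: H = [[8, -2], [-2, 8]].
det(H) = 8·8 − (-2)² = 60.
det(H) > 0 and tr(H) = 16 > 0, so H is positive definite and the point is a local minimum.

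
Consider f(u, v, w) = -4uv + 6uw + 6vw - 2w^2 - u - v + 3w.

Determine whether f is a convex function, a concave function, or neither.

neither

f is quadratic, so its Hessian is the constant matrix H = [[0, -4, 6], [-4, 0, 6], [6, 6, -4]].
Leading principal minors: 0, -16, -224.
Neither pattern holds ⇒ H is indefinite ⇒ neither convex nor concave.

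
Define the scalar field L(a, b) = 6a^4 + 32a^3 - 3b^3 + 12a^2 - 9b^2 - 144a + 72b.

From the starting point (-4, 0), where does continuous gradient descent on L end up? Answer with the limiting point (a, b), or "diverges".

(-3, -4)

L is separable, so gradient descent decouples: a follows -∂L/∂a, b follows -∂L/∂b.
∂L/∂a = 24(a - 1)(a + 2)(a + 3); at a=-4 this is -240, so a increases.
∂L/∂b = -9(b - 2)(b + 4); at b=0 this is 72, so b decreases.
a converges to its nearest critical value -3 (a local min of the a-part); b converges to -4. The iterate converges to (-3, -4).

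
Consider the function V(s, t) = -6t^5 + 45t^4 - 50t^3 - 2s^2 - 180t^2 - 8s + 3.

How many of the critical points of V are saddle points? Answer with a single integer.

2

V separates as a function of s plus a function of t, so ∇V=0 decouples.
∂V/∂s = -4(s + 2) = 0 at s ∈ {-2}; ∂V/∂t = -30t(t - 4)(t - 3)(t + 1) = 0 at t ∈ {-1, 0, 3, 4}.
The Hessian is diagonal: diag(V_ss, V_tt). Second derivatives: V_ss(-2)=-4; V_tt(-1)=600, V_tt(0)=-360, V_tt(3)=360, V_tt(4)=-600.
Saddle points occur where the two diagonal entries have opposite signs: (-2, -1), (-2, 3). Count: 2.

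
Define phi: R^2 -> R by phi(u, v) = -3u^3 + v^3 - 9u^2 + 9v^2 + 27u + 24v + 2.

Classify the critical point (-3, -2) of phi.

local minimum

The mixed partial ∂²phi/∂u∂v is 0, so the Hessian at any point is diag(phi_uu, phi_vv) = diag(-18(u + 1), 6(v + 3)).
At (-3, -2): H = diag(36, 6).
Both eigenvalues are positive, so H is positive definite: a local minimum.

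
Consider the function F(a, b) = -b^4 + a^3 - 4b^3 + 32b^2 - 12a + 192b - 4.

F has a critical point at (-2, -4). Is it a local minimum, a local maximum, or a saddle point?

local maximum

The mixed partial ∂²F/∂a∂b is 0, so the Hessian at any point is diag(F_aa, F_bb) = diag(6a, 4(-3b^2 - 6b + 16)).
At (-2, -4): H = diag(-12, -32).
Both eigenvalues are negative, so H is negative definite: a local maximum.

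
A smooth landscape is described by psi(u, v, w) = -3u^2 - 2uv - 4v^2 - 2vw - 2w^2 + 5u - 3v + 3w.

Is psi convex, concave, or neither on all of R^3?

concave

psi is quadratic, so its Hessian is the constant matrix H = [[-6, -2, 0], [-2, -8, -2], [0, -2, -4]].
Leading principal minors: -6, 44, -152.
Signs alternate −, +, − ⇒ H ≺ 0 ⇒ concave.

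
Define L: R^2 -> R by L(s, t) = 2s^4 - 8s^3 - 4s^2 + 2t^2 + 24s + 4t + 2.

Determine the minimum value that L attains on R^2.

L(s,t) separates as P(s) + Q(t) + 2, so its minimum is min P + min Q + 2.
P'(s) = 8(s - 3)(s - 1)(s + 1) vanishes at s ∈ {-1, 1, 3}; Q'(t) = 4(t + 1) vanishes at t ∈ {-1}.
Local minima of P (where P''>0): P(-1)=-18, P(3)=-18. Local minima of Q: Q(-1)=-2.
So the global minimum of L is P(-1) + Q(-1) + 2 = -18 − 2 + 2 = -18, attained at (-1, -1).

-18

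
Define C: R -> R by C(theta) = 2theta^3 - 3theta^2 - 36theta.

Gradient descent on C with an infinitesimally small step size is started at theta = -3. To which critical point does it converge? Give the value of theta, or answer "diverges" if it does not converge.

C'(theta) = 6(theta - 3)(theta + 2), so C'(-3) = 36.
Gradient descent moves in the -C' direction, i.e. theta is decreasing.
There is no critical point below theta=-3, and C' keeps the same sign, so the iterate runs off to −∞.

diverges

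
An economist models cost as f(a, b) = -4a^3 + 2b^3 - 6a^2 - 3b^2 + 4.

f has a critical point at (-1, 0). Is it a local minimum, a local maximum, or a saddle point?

saddle point

The mixed partial ∂²f/∂a∂b is 0, so the Hessian at any point is diag(f_aa, f_bb) = diag(-12(2a + 1), 6(2b - 1)).
At (-1, 0): H = diag(12, -6).
The eigenvalues have opposite signs, so H is indefinite: a saddle point.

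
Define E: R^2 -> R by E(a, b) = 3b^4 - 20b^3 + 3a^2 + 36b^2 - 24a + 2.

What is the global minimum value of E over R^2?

-46

E(a,b) separates as P(a) + Q(b) + 2, so its minimum is min P + min Q + 2.
P'(a) = 6a - 24 vanishes at a ∈ {4}; Q'(b) = 12b(b - 3)(b - 2) vanishes at b ∈ {0, 2, 3}.
Local minima of P (where P''>0): P(4)=-48. Local minima of Q: Q(0)=0, Q(3)=27.
So the global minimum of E is P(4) + Q(0) + 2 = -48 + 0 + 2 = -46, attained at (4, 0).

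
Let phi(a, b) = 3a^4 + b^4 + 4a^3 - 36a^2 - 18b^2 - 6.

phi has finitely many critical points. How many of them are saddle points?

phi separates as a function of a plus a function of b, so ∇phi=0 decouples.
∂phi/∂a = 12a(a - 2)(a + 3) = 0 at a ∈ {-3, 0, 2}; ∂phi/∂b = 4b(b - 3)(b + 3) = 0 at b ∈ {-3, 0, 3}.
The Hessian is diagonal: diag(phi_aa, phi_bb). Second derivatives: phi_aa(-3)=180, phi_aa(0)=-72, phi_aa(2)=120; phi_bb(-3)=72, phi_bb(0)=-36, phi_bb(3)=72.
Saddle points occur where the two diagonal entries have opposite signs: (-3, 0), (0, -3), (0, 3), (2, 0). Count: 4.

4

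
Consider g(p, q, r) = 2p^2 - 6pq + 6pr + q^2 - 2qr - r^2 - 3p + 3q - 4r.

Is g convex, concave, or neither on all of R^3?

g is quadratic, so its Hessian is the constant matrix H = [[4, -6, 6], [-6, 2, -2], [6, -2, -2]].
Leading principal minors: 4, -28, 112.
Neither pattern holds ⇒ H is indefinite ⇒ neither convex nor concave.

neither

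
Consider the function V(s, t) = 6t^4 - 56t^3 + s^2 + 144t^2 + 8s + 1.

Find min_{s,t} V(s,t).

V(s,t) separates as P(s) + Q(t) + 1, so its minimum is min P + min Q + 1.
P'(s) = 2s + 8 vanishes at s ∈ {-4}; Q'(t) = 24t(t - 4)(t - 3) vanishes at t ∈ {0, 3, 4}.
Local minima of P (where P''>0): P(-4)=-16. Local minima of Q: Q(0)=0, Q(4)=256.
So the global minimum of V is P(-4) + Q(0) + 1 = -16 + 0 + 1 = -15, attained at (-4, 0).

-15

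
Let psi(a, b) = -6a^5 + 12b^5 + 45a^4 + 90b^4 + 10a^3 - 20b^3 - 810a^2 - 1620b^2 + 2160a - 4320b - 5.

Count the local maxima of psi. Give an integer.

4

psi separates as a function of a plus a function of b, so ∇psi=0 decouples.
∂psi/∂a = -30(a - 4)(a - 3)(a - 2)(a + 3) = 0 at a ∈ {-3, 2, 3, 4}; ∂psi/∂b = 60(b - 3)(b + 2)(b + 3)(b + 4) = 0 at b ∈ {-4, -3, -2, 3}.
The Hessian is diagonal: diag(psi_aa, psi_bb). Second derivatives: psi_aa(-3)=6300, psi_aa(2)=-300, psi_aa(3)=180, psi_aa(4)=-420; psi_bb(-4)=-840, psi_bb(-3)=360, psi_bb(-2)=-600, psi_bb(3)=12600.
Local maxima occur where both diagonal entries negative: (2, -4), (2, -2), (4, -4), (4, -2). Count: 4.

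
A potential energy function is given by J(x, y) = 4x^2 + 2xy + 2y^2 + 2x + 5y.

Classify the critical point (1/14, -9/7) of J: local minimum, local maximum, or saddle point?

local minimum

The Hessian of J is constant: H = [[8, 2], [2, 4]].
det(H) = 8·4 − 2² = 28.
det(H) > 0 and tr(H) = 12 > 0, so H is positive definite and the point is a local minimum.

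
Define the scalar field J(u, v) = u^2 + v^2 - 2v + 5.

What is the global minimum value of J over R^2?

J(u,v) separates as P(u) + Q(v) + 5, so its minimum is min P + min Q + 5.
P'(u) = 2u vanishes at u ∈ {0}; Q'(v) = 2v - 2 vanishes at v ∈ {1}.
Local minima of P (where P''>0): P(0)=0. Local minima of Q: Q(1)=-1.
So the global minimum of J is P(0) + Q(1) + 5 = 0 − 1 + 5 = 4, attained at (0, 1).

4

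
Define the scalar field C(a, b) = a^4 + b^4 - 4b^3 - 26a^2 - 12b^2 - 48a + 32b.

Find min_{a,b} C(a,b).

C(a,b) separates as P(a) + Q(b), so its minimum is min P + min Q.
P'(a) = 4(a - 4)(a + 1)(a + 3) vanishes at a ∈ {-3, -1, 4}; Q'(b) = 4(b - 4)(b - 1)(b + 2) vanishes at b ∈ {-2, 1, 4}.
Local minima of P (where P''>0): P(-3)=-9, P(4)=-352. Local minima of Q: Q(-2)=-64, Q(4)=-64.
So the global minimum of C is P(4) + Q(-2) = -352 − 64 = -416, attained at (4, -2).

-416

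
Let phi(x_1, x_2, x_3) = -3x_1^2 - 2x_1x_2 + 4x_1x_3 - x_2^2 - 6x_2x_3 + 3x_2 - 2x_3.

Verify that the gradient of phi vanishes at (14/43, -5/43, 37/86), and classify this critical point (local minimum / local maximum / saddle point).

saddle point

∇phi = (-6x_1 - 2x_2 + 4x_3, -2x_1 - 2x_2 - 6x_3 + 3, 4x_1 - 6x_2 - 2); substituting (14/43, -5/43, 37/86) gives ∇phi = (0, 0, 0), so (14/43, -5/43, 37/86) is indeed a critical point.
The Hessian is constant: H = [[-6, -2, 4], [-2, -2, -6], [4, -6, 0]].
Leading principal minors: Δ₁ = -6, Δ₂ = 8, Δ₃ = 344.
The minors fit neither the all-positive nor the alternating-sign pattern, so H is indefinite: a saddle point.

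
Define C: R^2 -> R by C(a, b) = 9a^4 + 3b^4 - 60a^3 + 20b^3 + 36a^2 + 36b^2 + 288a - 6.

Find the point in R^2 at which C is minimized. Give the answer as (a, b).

C(a,b) separates as P(a) + Q(b) − 6, so its minimum is min P + min Q − 6.
P'(a) = 36(a - 4)(a - 2)(a + 1) vanishes at a ∈ {-1, 2, 4}; Q'(b) = 12b(b + 2)(b + 3) vanishes at b ∈ {-3, -2, 0}.
Local minima of P (where P''>0): P(-1)=-183, P(4)=192. Local minima of Q: Q(-3)=27, Q(0)=0.
So the global minimum of C is P(-1) + Q(0) − 6 = -183 + 0 − 6 = -189, attained at (-1, 0).

(-1, 0)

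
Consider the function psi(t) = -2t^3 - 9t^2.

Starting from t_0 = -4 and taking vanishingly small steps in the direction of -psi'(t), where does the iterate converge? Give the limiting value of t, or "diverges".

-3

psi'(t) = -6t(t + 3), so psi'(-4) = -24.
Gradient descent moves in the -psi' direction, i.e. t is increasing.
The nearest critical point in that direction is t = -3, where psi'' = 18 > 0 (a local minimum). The iterate converges there.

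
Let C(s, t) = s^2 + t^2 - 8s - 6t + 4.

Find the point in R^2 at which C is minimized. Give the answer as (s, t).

(4, 3)

C(s,t) separates as P(s) + Q(t) + 4, so its minimum is min P + min Q + 4.
P'(s) = 2s - 8 vanishes at s ∈ {4}; Q'(t) = 2(t - 3) vanishes at t ∈ {3}.
Local minima of P (where P''>0): P(4)=-16. Local minima of Q: Q(3)=-9.
So the global minimum of C is P(4) + Q(3) + 4 = -16 − 9 + 4 = -21, attained at (4, 3).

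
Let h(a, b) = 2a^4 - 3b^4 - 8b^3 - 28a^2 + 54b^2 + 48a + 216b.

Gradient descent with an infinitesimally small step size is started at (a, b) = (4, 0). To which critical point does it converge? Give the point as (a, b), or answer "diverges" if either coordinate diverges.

(2, -2)

h is separable, so gradient descent decouples: a follows -∂h/∂a, b follows -∂h/∂b.
∂h/∂a = 8(a - 2)(a - 1)(a + 3); at a=4 this is 336, so a decreases.
∂h/∂b = -12(b - 3)(b + 2)(b + 3); at b=0 this is 216, so b decreases.
a converges to its nearest critical value 2 (a local min of the a-part); b converges to -2. The iterate converges to (2, -2).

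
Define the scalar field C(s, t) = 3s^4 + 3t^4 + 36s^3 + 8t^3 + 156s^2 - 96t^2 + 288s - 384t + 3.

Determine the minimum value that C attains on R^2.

-1981

C(s,t) separates as P(s) + Q(t) + 3, so its minimum is min P + min Q + 3.
P'(s) = 12(s + 2)(s + 3)(s + 4) vanishes at s ∈ {-4, -3, -2}; Q'(t) = 12(t - 4)(t + 2)(t + 4) vanishes at t ∈ {-4, -2, 4}.
Local minima of P (where P''>0): P(-4)=-192, P(-2)=-192. Local minima of Q: Q(-4)=256, Q(4)=-1792.
So the global minimum of C is P(-4) + Q(4) + 3 = -192 − 1792 + 3 = -1981, attained at (-4, 4).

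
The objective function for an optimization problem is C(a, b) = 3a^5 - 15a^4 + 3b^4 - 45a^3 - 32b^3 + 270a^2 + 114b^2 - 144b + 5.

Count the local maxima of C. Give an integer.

2

C separates as a function of a plus a function of b, so ∇C=0 decouples.
∂C/∂a = 15a(a - 4)(a - 3)(a + 3) = 0 at a ∈ {-3, 0, 3, 4}; ∂C/∂b = 12(b - 4)(b - 3)(b - 1) = 0 at b ∈ {1, 3, 4}.
The Hessian is diagonal: diag(C_aa, C_bb). Second derivatives: C_aa(-3)=-1890, C_aa(0)=540, C_aa(3)=-270, C_aa(4)=420; C_bb(1)=72, C_bb(3)=-24, C_bb(4)=36.
Local maxima occur where both diagonal entries negative: (-3, 3), (3, 3). Count: 2.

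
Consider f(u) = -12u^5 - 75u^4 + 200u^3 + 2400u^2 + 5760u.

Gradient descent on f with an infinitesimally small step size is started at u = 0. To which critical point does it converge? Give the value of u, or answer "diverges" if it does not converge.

-2

f'(u) = -60(u - 4)(u + 2)(u + 3)(u + 4), so f'(0) = 5760.
Gradient descent moves in the -f' direction, i.e. u is decreasing.
The nearest critical point in that direction is u = -2, where f'' = 720 > 0 (a local minimum). The iterate converges there.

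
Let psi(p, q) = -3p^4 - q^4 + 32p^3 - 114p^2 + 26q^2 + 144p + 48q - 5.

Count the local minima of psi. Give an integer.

psi separates as a function of p plus a function of q, so ∇psi=0 decouples.
∂psi/∂p = -12(p - 4)(p - 3)(p - 1) = 0 at p ∈ {1, 3, 4}; ∂psi/∂q = -4(q - 4)(q + 1)(q + 3) = 0 at q ∈ {-3, -1, 4}.
The Hessian is diagonal: diag(psi_pp, psi_qq). Second derivatives: psi_pp(1)=-72, psi_pp(3)=24, psi_pp(4)=-36; psi_qq(-3)=-56, psi_qq(-1)=40, psi_qq(4)=-140.
Local minima occur where both diagonal entries positive: (3, -1). Count: 1.

1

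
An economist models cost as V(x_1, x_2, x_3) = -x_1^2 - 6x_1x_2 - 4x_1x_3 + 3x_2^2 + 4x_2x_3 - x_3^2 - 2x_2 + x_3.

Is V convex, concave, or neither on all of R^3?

V is quadratic, so its Hessian is the constant matrix H = [[-2, -6, -4], [-6, 6, 4], [-4, 4, -2]].
Leading principal minors: -2, -48, 224.
Neither pattern holds ⇒ H is indefinite ⇒ neither convex nor concave.

neither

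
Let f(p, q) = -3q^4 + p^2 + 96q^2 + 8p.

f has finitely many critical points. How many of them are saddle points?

2

f separates as a function of p plus a function of q, so ∇f=0 decouples.
∂f/∂p = 2(p + 4) = 0 at p ∈ {-4}; ∂f/∂q = -12q(q - 4)(q + 4) = 0 at q ∈ {-4, 0, 4}.
The Hessian is diagonal: diag(f_pp, f_qq). Second derivatives: f_pp(-4)=2; f_qq(-4)=-384, f_qq(0)=192, f_qq(4)=-384.
Saddle points occur where the two diagonal entries have opposite signs: (-4, -4), (-4, 4). Count: 2.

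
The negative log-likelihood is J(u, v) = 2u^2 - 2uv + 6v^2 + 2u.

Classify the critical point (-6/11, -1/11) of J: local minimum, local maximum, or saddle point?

The Hessian of J is constant: H = [[4, -2], [-2, 12]].
det(H) = 4·12 − (-2)² = 44.
det(H) > 0 and tr(H) = 16 > 0, so H is positive definite and the point is a local minimum.

local minimum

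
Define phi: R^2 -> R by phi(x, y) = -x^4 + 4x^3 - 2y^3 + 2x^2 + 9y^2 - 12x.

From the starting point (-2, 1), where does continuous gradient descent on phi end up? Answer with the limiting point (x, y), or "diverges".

phi is separable, so gradient descent decouples: x follows -∂phi/∂x, y follows -∂phi/∂y.
∂phi/∂x = -4(x - 3)(x - 1)(x + 1); at x=-2 this is 60, so x decreases.
∂phi/∂y = -6y(y - 3); at y=1 this is 12, so y decreases.
The x-coordinate has no critical point in that direction and runs off to infinity.

diverges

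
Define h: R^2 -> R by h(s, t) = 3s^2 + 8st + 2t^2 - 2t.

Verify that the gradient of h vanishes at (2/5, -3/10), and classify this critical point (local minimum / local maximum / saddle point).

saddle point

∇h = (6s + 8t, 8s + 4t - 2); substituting (2/5, -3/10) gives ∇h = (0, 0), so (2/5, -3/10) is indeed a critical point.
The Hessian of h is constant: H = [[6, 8], [8, 4]].
det(H) = 6·4 − 8² = -40.
Since det(H) < 0, H is indefinite and the critical point is a saddle point.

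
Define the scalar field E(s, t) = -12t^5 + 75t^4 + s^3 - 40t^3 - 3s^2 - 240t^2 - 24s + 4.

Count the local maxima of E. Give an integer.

E separates as a function of s plus a function of t, so ∇E=0 decouples.
∂E/∂s = 3(s - 4)(s + 2) = 0 at s ∈ {-2, 4}; ∂E/∂t = -60t(t - 4)(t - 2)(t + 1) = 0 at t ∈ {-1, 0, 2, 4}.
The Hessian is diagonal: diag(E_ss, E_tt). Second derivatives: E_ss(-2)=-18, E_ss(4)=18; E_tt(-1)=900, E_tt(0)=-480, E_tt(2)=720, E_tt(4)=-2400.
Local maxima occur where both diagonal entries negative: (-2, 0), (-2, 4). Count: 2.

2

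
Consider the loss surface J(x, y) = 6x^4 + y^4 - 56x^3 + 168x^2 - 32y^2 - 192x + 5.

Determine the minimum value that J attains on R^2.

-379

J(x,y) separates as P(x) + Q(y) + 5, so its minimum is min P + min Q + 5.
P'(x) = 24(x - 4)(x - 2)(x - 1) vanishes at x ∈ {1, 2, 4}; Q'(y) = 4y(y - 4)(y + 4) vanishes at y ∈ {-4, 0, 4}.
Local minima of P (where P''>0): P(1)=-74, P(4)=-128. Local minima of Q: Q(-4)=-256, Q(4)=-256.
So the global minimum of J is P(4) + Q(-4) + 5 = -128 − 256 + 5 = -379, attained at (4, -4).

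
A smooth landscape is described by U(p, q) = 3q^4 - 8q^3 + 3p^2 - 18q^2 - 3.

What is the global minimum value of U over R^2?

-138

U(p,q) separates as A(p) + B(q) − 3, so its minimum is min A + min B − 3.
A'(p) = 6p vanishes at p ∈ {0}; B'(q) = 12q(q - 3)(q + 1) vanishes at q ∈ {-1, 0, 3}.
Local minima of A (where A''>0): A(0)=0. Local minima of B: B(-1)=-7, B(3)=-135.
So the global minimum of U is A(0) + B(3) − 3 = 0 − 135 − 3 = -138, attained at (0, 3).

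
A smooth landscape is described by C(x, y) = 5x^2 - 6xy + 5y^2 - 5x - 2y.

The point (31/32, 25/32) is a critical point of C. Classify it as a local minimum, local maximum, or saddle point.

local minimum

The Hessian of C is constant: H = [[10, -6], [-6, 10]].
det(H) = 10·10 − (-6)² = 64.
det(H) > 0 and tr(H) = 20 > 0, so H is positive definite and the point is a local minimum.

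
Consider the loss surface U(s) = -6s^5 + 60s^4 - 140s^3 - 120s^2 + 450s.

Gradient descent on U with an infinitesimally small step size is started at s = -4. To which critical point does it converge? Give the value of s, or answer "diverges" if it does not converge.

U'(s) = -30(s - 5)(s - 3)(s - 1)(s + 1), so U'(-4) = -28350.
Gradient descent moves in the -U' direction, i.e. s is increasing.
The nearest critical point in that direction is s = -1, where U'' = 1440 > 0 (a local minimum). The iterate converges there.

-1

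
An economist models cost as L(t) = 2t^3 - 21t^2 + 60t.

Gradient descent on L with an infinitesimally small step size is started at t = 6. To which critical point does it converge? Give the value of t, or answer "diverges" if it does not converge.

L'(t) = 6(t - 5)(t - 2), so L'(6) = 24.
Gradient descent moves in the -L' direction, i.e. t is decreasing.
The nearest critical point in that direction is t = 5, where L'' = 18 > 0 (a local minimum). The iterate converges there.

5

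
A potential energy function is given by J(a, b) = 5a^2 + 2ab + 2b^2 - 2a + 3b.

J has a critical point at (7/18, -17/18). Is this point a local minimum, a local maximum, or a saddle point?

The Hessian of J is constant: H = [[10, 2], [2, 4]].
det(H) = 10·4 − 2² = 36.
det(H) > 0 and tr(H) = 14 > 0, so H is positive definite and the point is a local minimum.

local minimum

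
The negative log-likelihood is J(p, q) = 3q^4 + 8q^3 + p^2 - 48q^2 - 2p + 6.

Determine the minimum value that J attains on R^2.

-507

J(p,q) separates as A(p) + B(q) + 6, so its minimum is min A + min B + 6.
A'(p) = 2p - 2 vanishes at p ∈ {1}; B'(q) = 12q(q - 2)(q + 4) vanishes at q ∈ {-4, 0, 2}.
Local minima of A (where A''>0): A(1)=-1. Local minima of B: B(-4)=-512, B(2)=-80.
So the global minimum of J is A(1) + B(-4) + 6 = -1 − 512 + 6 = -507, attained at (1, -4).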